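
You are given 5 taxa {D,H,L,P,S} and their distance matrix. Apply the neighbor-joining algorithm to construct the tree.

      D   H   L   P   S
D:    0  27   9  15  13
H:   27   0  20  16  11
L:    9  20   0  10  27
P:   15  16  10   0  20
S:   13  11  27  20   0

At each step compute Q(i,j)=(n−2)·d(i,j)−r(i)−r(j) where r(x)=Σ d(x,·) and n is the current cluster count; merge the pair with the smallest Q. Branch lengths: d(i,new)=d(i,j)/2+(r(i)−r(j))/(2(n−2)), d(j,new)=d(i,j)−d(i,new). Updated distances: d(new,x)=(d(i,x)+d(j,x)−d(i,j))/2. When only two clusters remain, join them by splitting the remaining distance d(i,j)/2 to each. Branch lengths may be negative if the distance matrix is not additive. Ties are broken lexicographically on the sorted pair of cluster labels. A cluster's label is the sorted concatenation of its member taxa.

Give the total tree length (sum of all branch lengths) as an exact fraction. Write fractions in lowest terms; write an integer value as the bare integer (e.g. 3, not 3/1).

289/8

step 1: merge (H,S) at d=11, Q=-112; branch lengths H→6, S→5; new cluster HS
  updated: d(D,HS)=29/2, d(HS,L)=18, d(HS,P)=25/2
step 2: merge (D,L) at d=9, Q=-115/2; branch lengths D→39/8, L→33/8; new cluster DL
  updated: d(DL,HS)=47/4, d(DL,P)=8
step 3: merge (DL,HS) at d=47/4, Q=-129/4; branch lengths DL→29/8, HS→65/8; new cluster DHLS
  updated: d(DHLS,P)=35/8
step 4: merge (DHLS,P) at d=35/8; branch lengths DHLS→35/16, P→35/16; new cluster DHLPS
final tree: (((D:39/8,L:33/8):29/8,(H:6,S:5):65/8):35/16,P:35/16)
total length: 289/8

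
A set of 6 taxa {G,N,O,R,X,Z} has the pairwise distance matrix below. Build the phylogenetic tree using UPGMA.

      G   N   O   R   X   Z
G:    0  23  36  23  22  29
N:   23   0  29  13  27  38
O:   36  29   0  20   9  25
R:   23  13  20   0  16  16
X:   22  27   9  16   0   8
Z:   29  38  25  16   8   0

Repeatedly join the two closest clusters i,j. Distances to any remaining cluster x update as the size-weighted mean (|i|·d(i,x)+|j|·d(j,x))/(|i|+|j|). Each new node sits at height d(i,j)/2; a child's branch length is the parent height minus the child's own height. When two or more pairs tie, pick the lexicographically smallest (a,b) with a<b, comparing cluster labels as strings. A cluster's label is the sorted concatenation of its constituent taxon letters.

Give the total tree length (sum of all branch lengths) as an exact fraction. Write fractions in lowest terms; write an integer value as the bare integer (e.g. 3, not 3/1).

1015/18

step 1: merge (X,Z) at d=8; branch lengths X→4, Z→4; new cluster XZ
  updated: d(G,XZ)=51/2, d(N,XZ)=65/2, d(O,XZ)=17, d(R,XZ)=16
step 2: merge (N,R) at d=13; branch lengths N→13/2, R→13/2; new cluster NR
  updated: d(G,NR)=23, d(NR,O)=49/2, d(NR,XZ)=97/4
step 3: merge (O,XZ) at d=17; branch lengths O→17/2, XZ→9/2; new cluster OXZ
  updated: d(G,OXZ)=29, d(NR,OXZ)=73/3
step 4: merge (G,NR) at d=23; branch lengths G→23/2, NR→5; new cluster GNR
  updated: d(GNR,OXZ)=233/9
step 5: merge (GNR,OXZ) at d=233/9; branch lengths GNR→13/9, OXZ→40/9; new cluster GNORXZ
final tree: ((G:23/2,(N:13/2,R:13/2):5):13/9,(O:17/2,(X:4,Z:4):9/2):40/9)
total length: 1015/18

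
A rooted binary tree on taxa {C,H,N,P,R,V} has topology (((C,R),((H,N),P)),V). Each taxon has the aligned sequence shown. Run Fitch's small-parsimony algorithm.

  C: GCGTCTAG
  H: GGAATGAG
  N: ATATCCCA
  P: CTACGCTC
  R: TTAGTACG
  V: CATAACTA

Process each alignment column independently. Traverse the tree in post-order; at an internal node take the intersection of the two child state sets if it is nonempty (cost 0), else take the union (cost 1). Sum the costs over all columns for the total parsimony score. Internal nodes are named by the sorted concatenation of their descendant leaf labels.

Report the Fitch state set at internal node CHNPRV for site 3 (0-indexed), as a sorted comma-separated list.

A,T

[col 0] CR: children C:{G}, R:{T} ∪→ {G,T}; cost 1
[col 0] HN: children H:{G}, N:{A} ∪→ {A,G}; cost 1
[col 0] HNP: children HN:{A,G}, P:{C} ∪→ {A,C,G}; cost 1
[col 0] CHNPR: children CR:{G,T}, HNP:{A,C,G} ∩→ {G}; cost 0
[col 0] CHNPRV: children CHNPR:{G}, V:{C} ∪→ {C,G}; cost 1
[col 1] CR: children C:{C}, R:{T} ∪→ {C,T}; cost 1
[col 1] HN: children H:{G}, N:{T} ∪→ {G,T}; cost 1
[col 1] HNP: children HN:{G,T}, P:{T} ∩→ {T}; cost 0
[col 1] CHNPR: children CR:{C,T}, HNP:{T} ∩→ {T}; cost 0
[col 1] CHNPRV: children CHNPR:{T}, V:{A} ∪→ {A,T}; cost 1
[col 2] CR: children C:{G}, R:{A} ∪→ {A,G}; cost 1
[col 2] HN: children H:{A}, N:{A} ∩→ {A}; cost 0
[col 2] HNP: children HN:{A}, P:{A} ∩→ {A}; cost 0
[col 2] CHNPR: children CR:{A,G}, HNP:{A} ∩→ {A}; cost 0
[col 2] CHNPRV: children CHNPR:{A}, V:{T} ∪→ {A,T}; cost 1
[col 3] CR: children C:{T}, R:{G} ∪→ {G,T}; cost 1
[col 3] HN: children H:{A}, N:{T} ∪→ {A,T}; cost 1
[col 3] HNP: children HN:{A,T}, P:{C} ∪→ {A,C,T}; cost 1
[col 3] CHNPR: children CR:{G,T}, HNP:{A,C,T} ∩→ {T}; cost 0
[col 3] CHNPRV: children CHNPR:{T}, V:{A} ∪→ {A,T}; cost 1
[col 4] CR: children C:{C}, R:{T} ∪→ {C,T}; cost 1
[col 4] HN: children H:{T}, N:{C} ∪→ {C,T}; cost 1
[col 4] HNP: children HN:{C,T}, P:{G} ∪→ {C,G,T}; cost 1
[col 4] CHNPR: children CR:{C,T}, HNP:{C,G,T} ∩→ {C,T}; cost 0
[col 4] CHNPRV: children CHNPR:{C,T}, V:{A} ∪→ {A,C,T}; cost 1
[col 5] CR: children C:{T}, R:{A} ∪→ {A,T}; cost 1
[col 5] HN: children H:{G}, N:{C} ∪→ {C,G}; cost 1
[col 5] HNP: children HN:{C,G}, P:{C} ∩→ {C}; cost 0
[col 5] CHNPR: children CR:{A,T}, HNP:{C} ∪→ {A,C,T}; cost 1
[col 5] CHNPRV: children CHNPR:{A,C,T}, V:{C} ∩→ {C}; cost 0
[col 6] CR: children C:{A}, R:{C} ∪→ {A,C}; cost 1
[col 6] HN: children H:{A}, N:{C} ∪→ {A,C}; cost 1
[col 6] HNP: children HN:{A,C}, P:{T} ∪→ {A,C,T}; cost 1
[col 6] CHNPR: children CR:{A,C}, HNP:{A,C,T} ∩→ {A,C}; cost 0
[col 6] CHNPRV: children CHNPR:{A,C}, V:{T} ∪→ {A,C,T}; cost 1
[col 7] CR: children C:{G}, R:{G} ∩→ {G}; cost 0
[col 7] HN: children H:{G}, N:{A} ∪→ {A,G}; cost 1
[col 7] HNP: children HN:{A,G}, P:{C} ∪→ {A,C,G}; cost 1
[col 7] CHNPR: children CR:{G}, HNP:{A,C,G} ∩→ {G}; cost 0
[col 7] CHNPRV: children CHNPR:{G}, V:{A} ∪→ {A,G}; cost 1
per-site changes: [4, 3, 2, 4, 4, 3, 4, 3]; total = 27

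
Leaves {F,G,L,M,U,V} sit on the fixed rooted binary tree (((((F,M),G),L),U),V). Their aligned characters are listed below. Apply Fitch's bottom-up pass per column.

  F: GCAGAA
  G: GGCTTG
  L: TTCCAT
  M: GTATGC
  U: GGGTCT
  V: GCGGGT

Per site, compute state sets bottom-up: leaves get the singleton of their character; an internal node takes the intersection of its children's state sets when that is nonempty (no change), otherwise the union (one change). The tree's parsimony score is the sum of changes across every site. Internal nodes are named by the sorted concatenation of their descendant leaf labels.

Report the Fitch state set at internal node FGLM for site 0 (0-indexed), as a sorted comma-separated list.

G,T

FM@0: {G} ∩ {G} = {G} (intersection, +0)
FGM@0: {G} ∩ {G} = {G} (intersection, +0)
FGLM@0: {G} ∪ {T} = {G,T} (union, +1)
FGLMU@0: {G,T} ∩ {G} = {G} (intersection, +0)
FGLMUV@0: {G} ∩ {G} = {G} (intersection, +0)
FM@1: {C} ∪ {T} = {C,T} (union, +1)
FGM@1: {C,T} ∪ {G} = {C,G,T} (union, +1)
FGLM@1: {C,G,T} ∩ {T} = {T} (intersection, +0)
FGLMU@1: {T} ∪ {G} = {G,T} (union, +1)
FGLMUV@1: {G,T} ∪ {C} = {C,G,T} (union, +1)
FM@2: {A} ∩ {A} = {A} (intersection, +0)
FGM@2: {A} ∪ {C} = {A,C} (union, +1)
FGLM@2: {A,C} ∩ {C} = {C} (intersection, +0)
FGLMU@2: {C} ∪ {G} = {C,G} (union, +1)
FGLMUV@2: {C,G} ∩ {G} = {G} (intersection, +0)
FM@3: {G} ∪ {T} = {G,T} (union, +1)
FGM@3: {G,T} ∩ {T} = {T} (intersection, +0)
FGLM@3: {T} ∪ {C} = {C,T} (union, +1)
FGLMU@3: {C,T} ∩ {T} = {T} (intersection, +0)
FGLMUV@3: {T} ∪ {G} = {G,T} (union, +1)
FM@4: {A} ∪ {G} = {A,G} (union, +1)
FGM@4: {A,G} ∪ {T} = {A,G,T} (union, +1)
FGLM@4: {A,G,T} ∩ {A} = {A} (intersection, +0)
FGLMU@4: {A} ∪ {C} = {A,C} (union, +1)
FGLMUV@4: {A,C} ∪ {G} = {A,C,G} (union, +1)
FM@5: {A} ∪ {C} = {A,C} (union, +1)
FGM@5: {A,C} ∪ {G} = {A,C,G} (union, +1)
FGLM@5: {A,C,G} ∪ {T} = {A,C,G,T} (union, +1)
FGLMU@5: {A,C,G,T} ∩ {T} = {T} (intersection, +0)
FGLMUV@5: {T} ∩ {T} = {T} (intersection, +0)
per-site changes: [1, 4, 2, 3, 4, 3]; total = 17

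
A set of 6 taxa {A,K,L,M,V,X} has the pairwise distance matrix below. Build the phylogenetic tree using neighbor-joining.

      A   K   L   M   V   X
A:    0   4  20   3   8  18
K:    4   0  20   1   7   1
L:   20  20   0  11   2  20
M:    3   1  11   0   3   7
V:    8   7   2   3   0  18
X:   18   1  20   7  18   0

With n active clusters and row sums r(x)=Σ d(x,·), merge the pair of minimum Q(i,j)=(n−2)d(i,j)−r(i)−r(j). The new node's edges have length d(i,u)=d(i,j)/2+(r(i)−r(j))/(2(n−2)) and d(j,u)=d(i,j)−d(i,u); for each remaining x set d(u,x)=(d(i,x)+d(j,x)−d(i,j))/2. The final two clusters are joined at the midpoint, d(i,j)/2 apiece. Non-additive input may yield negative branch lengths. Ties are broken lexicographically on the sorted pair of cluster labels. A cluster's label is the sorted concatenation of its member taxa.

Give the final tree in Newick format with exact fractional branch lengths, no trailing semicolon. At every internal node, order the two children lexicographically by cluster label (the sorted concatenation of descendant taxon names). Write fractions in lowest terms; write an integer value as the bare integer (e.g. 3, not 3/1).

step 1: merge (L,V) at d=2, Q=-103; branch lengths L→43/8, V→-27/8; new cluster LV
  updated: d(A,LV)=13, d(K,LV)=25/2, d(LV,M)=6, d(LV,X)=18
step 2: merge (K,X) at d=1, Q=-119/2; branch lengths K→-15/4, X→19/4; new cluster KX
  updated: d(A,KX)=21/2, d(KX,LV)=59/4, d(KX,M)=7/2
step 3: merge (A,KX) at d=21/2, Q=-137/4; branch lengths A→75/16, KX→93/16; new cluster AKX
  updated: d(AKX,LV)=69/8, d(AKX,M)=-2
step 4: merge (AKX,LV) at d=69/8, Q=-101/8; branch lengths AKX→5/16, LV→133/16; new cluster AKLVX
  updated: d(AKLVX,M)=-37/16
step 5: merge (AKLVX,M) at d=-37/16; branch lengths AKLVX→-37/32, M→-37/32; new cluster AKLMVX
final tree: (((A:75/16,(K:-15/4,X:19/4):93/16):5/16,(L:43/8,V:-27/8):133/16):-37/32,M:-37/32)
total length: 317/16

(((A:75/16,(K:-15/4,X:19/4):93/16):5/16,(L:43/8,V:-27/8):133/16):-37/32,M:-37/32)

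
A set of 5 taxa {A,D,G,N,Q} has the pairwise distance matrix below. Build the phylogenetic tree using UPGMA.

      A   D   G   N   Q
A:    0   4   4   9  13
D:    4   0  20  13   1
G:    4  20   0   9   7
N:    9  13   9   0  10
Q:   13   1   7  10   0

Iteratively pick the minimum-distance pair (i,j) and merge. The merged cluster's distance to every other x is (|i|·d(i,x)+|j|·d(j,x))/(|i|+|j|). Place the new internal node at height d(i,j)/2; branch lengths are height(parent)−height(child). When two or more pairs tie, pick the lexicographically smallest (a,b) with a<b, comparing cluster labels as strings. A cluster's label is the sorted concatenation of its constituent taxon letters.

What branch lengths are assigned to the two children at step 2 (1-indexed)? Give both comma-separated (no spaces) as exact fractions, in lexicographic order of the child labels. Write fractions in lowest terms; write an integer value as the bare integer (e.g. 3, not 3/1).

iteration 1: select D,Q (d=1); attach at lengths (1/2, 1/2); label the merged cluster DQ
  updated: d(A,DQ)=17/2, d(DQ,G)=27/2, d(DQ,N)=23/2
iteration 2: select A,G (d=4); attach at lengths (2, 2); label the merged cluster AG
  updated: d(AG,DQ)=11, d(AG,N)=9
iteration 3: select AG,N (d=9); attach at lengths (5/2, 9/2); label the merged cluster AGN
  updated: d(AGN,DQ)=67/6
iteration 4: select AGN,DQ (d=67/6); attach at lengths (13/12, 61/12); label the merged cluster ADGNQ
final tree: (((A:2,G:2):5/2,N:9/2):13/12,(D:1/2,Q:1/2):61/12)
total length: 109/6

2,2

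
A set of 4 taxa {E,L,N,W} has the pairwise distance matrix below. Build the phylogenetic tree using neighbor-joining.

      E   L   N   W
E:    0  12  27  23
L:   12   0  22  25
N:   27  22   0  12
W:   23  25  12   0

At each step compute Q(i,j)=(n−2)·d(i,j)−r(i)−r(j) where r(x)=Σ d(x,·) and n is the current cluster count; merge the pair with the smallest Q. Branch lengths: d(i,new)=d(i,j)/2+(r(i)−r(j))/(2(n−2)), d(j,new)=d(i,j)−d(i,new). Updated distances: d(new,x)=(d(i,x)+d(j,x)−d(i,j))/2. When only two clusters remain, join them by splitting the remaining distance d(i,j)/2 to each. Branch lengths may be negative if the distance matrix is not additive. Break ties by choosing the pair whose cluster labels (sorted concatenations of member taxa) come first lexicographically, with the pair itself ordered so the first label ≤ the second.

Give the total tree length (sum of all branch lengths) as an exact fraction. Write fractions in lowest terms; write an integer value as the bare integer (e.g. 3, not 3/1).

145/4

1. join E+L (d=12, Q=-97) ⇒ EL; edges |E|=27/4, |L|=21/4
  updated: d(EL,N)=37/2, d(EL,W)=18
2. join EL+N (d=37/2, Q=-97/2) ⇒ ELN; edges |EL|=49/4, |N|=25/4
  updated: d(ELN,W)=23/4
3. join ELN+W (d=23/4) ⇒ ELNW; edges |ELN|=23/8, |W|=23/8
final tree: (((E:27/4,L:21/4):49/4,N:25/4):23/8,W:23/8)
total length: 145/4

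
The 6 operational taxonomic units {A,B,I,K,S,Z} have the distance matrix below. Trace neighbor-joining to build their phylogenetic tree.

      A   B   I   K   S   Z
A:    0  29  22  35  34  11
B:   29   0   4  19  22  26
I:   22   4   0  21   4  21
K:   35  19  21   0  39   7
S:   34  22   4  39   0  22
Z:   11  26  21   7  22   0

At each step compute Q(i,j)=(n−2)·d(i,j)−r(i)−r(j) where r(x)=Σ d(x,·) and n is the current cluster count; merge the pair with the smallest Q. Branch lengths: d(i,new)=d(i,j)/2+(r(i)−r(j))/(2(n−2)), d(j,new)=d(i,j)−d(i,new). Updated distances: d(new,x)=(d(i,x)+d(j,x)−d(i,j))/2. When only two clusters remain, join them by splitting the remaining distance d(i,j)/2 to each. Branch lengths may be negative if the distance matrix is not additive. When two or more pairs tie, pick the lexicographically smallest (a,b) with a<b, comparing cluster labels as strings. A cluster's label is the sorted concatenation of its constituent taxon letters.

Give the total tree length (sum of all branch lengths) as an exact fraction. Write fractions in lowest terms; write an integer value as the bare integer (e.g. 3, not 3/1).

iteration 1: select K,Z (d=7, Q=-180); attach at lengths (31/4, -3/4); label the merged cluster KZ
  updated: d(A,KZ)=39/2, d(B,KZ)=19, d(I,KZ)=35/2, d(KZ,S)=27
iteration 2: select A,KZ (d=39/2, Q=-129); attach at lengths (40/3, 37/6); label the merged cluster AKZ
  updated: d(AKZ,B)=57/4, d(AKZ,I)=10, d(AKZ,S)=83/4
iteration 3: select AKZ,B (d=57/4, Q=-227/4); attach at lengths (133/16, 95/16); label the merged cluster ABKZ
  updated: d(ABKZ,I)=-1/8, d(ABKZ,S)=57/4
iteration 4: select ABKZ,I (d=-1/8, Q=-145/8); attach at lengths (81/16, -83/16); label the merged cluster ABIKZ
  updated: d(ABIKZ,S)=147/16
iteration 5: select ABIKZ,S (d=147/16); attach at lengths (147/32, 147/32); label the merged cluster ABIKSZ
final tree: ((((A:40/3,(K:31/4,Z:-3/4):37/6):133/16,B:95/16):81/16,I:-83/16):147/32,S:147/32)
total length: 797/16

797/16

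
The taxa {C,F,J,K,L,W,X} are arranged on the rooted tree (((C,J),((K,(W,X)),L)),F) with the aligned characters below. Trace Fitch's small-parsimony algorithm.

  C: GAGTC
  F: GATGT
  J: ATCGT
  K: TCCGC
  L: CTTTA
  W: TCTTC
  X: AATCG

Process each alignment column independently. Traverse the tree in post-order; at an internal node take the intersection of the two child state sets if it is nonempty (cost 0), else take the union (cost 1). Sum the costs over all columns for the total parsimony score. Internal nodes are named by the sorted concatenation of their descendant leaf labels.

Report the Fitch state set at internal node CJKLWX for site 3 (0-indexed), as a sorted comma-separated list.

CJ@0: {G} ∪ {A} = {A,G} (union, +1)
WX@0: {T} ∪ {A} = {A,T} (union, +1)
KWX@0: {T} ∩ {A,T} = {T} (intersection, +0)
KLWX@0: {T} ∪ {C} = {C,T} (union, +1)
CJKLWX@0: {A,G} ∪ {C,T} = {A,C,G,T} (union, +1)
CFJKLWX@0: {A,C,G,T} ∩ {G} = {G} (intersection, +0)
CJ@1: {A} ∪ {T} = {A,T} (union, +1)
WX@1: {C} ∪ {A} = {A,C} (union, +1)
KWX@1: {C} ∩ {A,C} = {C} (intersection, +0)
KLWX@1: {C} ∪ {T} = {C,T} (union, +1)
CJKLWX@1: {A,T} ∩ {C,T} = {T} (intersection, +0)
CFJKLWX@1: {T} ∪ {A} = {A,T} (union, +1)
CJ@2: {G} ∪ {C} = {C,G} (union, +1)
WX@2: {T} ∩ {T} = {T} (intersection, +0)
KWX@2: {C} ∪ {T} = {C,T} (union, +1)
KLWX@2: {C,T} ∩ {T} = {T} (intersection, +0)
CJKLWX@2: {C,G} ∪ {T} = {C,G,T} (union, +1)
CFJKLWX@2: {C,G,T} ∩ {T} = {T} (intersection, +0)
CJ@3: {T} ∪ {G} = {G,T} (union, +1)
WX@3: {T} ∪ {C} = {C,T} (union, +1)
KWX@3: {G} ∪ {C,T} = {C,G,T} (union, +1)
KLWX@3: {C,G,T} ∩ {T} = {T} (intersection, +0)
CJKLWX@3: {G,T} ∩ {T} = {T} (intersection, +0)
CFJKLWX@3: {T} ∪ {G} = {G,T} (union, +1)
CJ@4: {C} ∪ {T} = {C,T} (union, +1)
WX@4: {C} ∪ {G} = {C,G} (union, +1)
KWX@4: {C} ∩ {C,G} = {C} (intersection, +0)
KLWX@4: {C} ∪ {A} = {A,C} (union, +1)
CJKLWX@4: {C,T} ∩ {A,C} = {C} (intersection, +0)
CFJKLWX@4: {C} ∪ {T} = {C,T} (union, +1)
per-site changes: [4, 4, 3, 4, 4]; total = 19

T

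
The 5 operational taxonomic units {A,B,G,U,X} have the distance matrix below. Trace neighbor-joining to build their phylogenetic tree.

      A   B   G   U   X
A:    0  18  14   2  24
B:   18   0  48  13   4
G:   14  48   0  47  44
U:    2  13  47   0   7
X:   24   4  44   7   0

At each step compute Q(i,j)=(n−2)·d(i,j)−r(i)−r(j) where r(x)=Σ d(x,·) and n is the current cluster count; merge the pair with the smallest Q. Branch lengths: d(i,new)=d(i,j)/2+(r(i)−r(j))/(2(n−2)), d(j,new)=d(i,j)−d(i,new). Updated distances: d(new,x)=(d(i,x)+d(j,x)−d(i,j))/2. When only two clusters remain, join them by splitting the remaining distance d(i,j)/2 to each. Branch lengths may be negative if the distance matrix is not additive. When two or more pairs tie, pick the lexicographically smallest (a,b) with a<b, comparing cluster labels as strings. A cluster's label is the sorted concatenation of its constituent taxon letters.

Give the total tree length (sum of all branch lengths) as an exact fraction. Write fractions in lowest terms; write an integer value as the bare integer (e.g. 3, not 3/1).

iteration 1: select A,G (d=14, Q=-169); attach at lengths (-53/6, 137/6); label the merged cluster AG
  updated: d(AG,B)=26, d(AG,U)=35/2, d(AG,X)=27
iteration 2: select AG,U (d=35/2, Q=-73); attach at lengths (17, 1/2); label the merged cluster AGU
  updated: d(AGU,B)=43/4, d(AGU,X)=33/4
iteration 3: select AGU,B (d=43/4, Q=-23); attach at lengths (15/2, 13/4); label the merged cluster ABGU
  updated: d(ABGU,X)=3/4
iteration 4: select ABGU,X (d=3/4); attach at lengths (3/8, 3/8); label the merged cluster ABGUX
final tree: ((((A:-53/6,G:137/6):17,U:1/2):15/2,B:13/4):3/8,X:3/8)
total length: 43

43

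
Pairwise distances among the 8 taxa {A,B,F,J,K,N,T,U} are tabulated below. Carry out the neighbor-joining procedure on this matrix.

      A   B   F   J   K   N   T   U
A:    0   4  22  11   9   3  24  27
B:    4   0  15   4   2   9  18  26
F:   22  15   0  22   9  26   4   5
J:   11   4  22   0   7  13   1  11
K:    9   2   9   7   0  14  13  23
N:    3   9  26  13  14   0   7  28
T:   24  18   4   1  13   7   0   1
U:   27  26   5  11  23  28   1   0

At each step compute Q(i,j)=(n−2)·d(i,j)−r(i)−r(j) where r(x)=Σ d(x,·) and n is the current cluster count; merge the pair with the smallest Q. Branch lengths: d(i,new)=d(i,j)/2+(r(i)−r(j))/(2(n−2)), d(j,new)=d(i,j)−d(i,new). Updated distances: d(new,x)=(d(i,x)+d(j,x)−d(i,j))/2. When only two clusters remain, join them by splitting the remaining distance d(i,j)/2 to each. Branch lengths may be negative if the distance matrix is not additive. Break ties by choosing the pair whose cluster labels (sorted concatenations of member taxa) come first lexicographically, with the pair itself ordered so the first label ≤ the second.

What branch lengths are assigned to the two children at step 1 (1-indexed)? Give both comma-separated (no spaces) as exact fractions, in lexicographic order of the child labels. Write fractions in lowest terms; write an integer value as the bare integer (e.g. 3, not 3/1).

iteration 1: select F,U (d=5, Q=-194); attach at lengths (1, 4); label the merged cluster FU
  updated: d(A,FU)=22, d(B,FU)=18, d(FU,J)=14, d(FU,K)=27/2, d(FU,N)=49/2, d(FU,T)=0
iteration 2: select FU,T (d=0, Q=-155); attach at lengths (29/10, -29/10); label the merged cluster FTU
  updated: d(A,FTU)=23, d(B,FTU)=18, d(FTU,J)=15/2, d(FTU,K)=53/4, d(FTU,N)=63/4
iteration 3: select A,N (d=3, Q=-371/4); attach at lengths (29/32, 67/32); label the merged cluster AN
  updated: d(AN,B)=5, d(AN,FTU)=143/8, d(AN,J)=21/2, d(AN,K)=10
iteration 4: select FTU,J (d=15/2, Q=-505/8); attach at lengths (401/48, -41/48); label the merged cluster FJTU
  updated: d(AN,FJTU)=167/16, d(B,FJTU)=29/4, d(FJTU,K)=51/8
iteration 5: select AN,B (d=5, Q=-475/16); attach at lengths (339/64, -19/64); label the merged cluster ABN
  updated: d(ABN,FJTU)=203/32, d(ABN,K)=7/2
iteration 6: select ABN,FJTU (d=203/32, Q=-519/32); attach at lengths (111/64, 295/64); label the merged cluster ABFJNTU
  updated: d(ABFJNTU,K)=113/64
iteration 7: select ABFJNTU,K (d=113/64); attach at lengths (113/128, 113/128); label the merged cluster ABFJKNTU
final tree: ((((A:29/32,N:67/32):339/64,B:-19/64):111/64,(((F:1,U:4):29/10,T:-29/10):401/48,J:-41/48):295/64):113/128,K:113/128)
total length: 1831/64

1,4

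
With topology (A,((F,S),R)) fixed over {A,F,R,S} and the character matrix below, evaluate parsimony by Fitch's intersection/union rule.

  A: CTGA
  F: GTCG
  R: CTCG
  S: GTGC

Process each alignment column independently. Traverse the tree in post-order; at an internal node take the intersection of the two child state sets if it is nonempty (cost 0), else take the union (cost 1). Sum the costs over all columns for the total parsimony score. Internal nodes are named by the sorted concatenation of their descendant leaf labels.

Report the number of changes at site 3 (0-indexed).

2

[col 0] FS: children F:{G}, S:{G} ∩→ {G}; cost 0
[col 0] FRS: children FS:{G}, R:{C} ∪→ {C,G}; cost 1
[col 0] AFRS: children A:{C}, FRS:{C,G} ∩→ {C}; cost 0
[col 1] FS: children F:{T}, S:{T} ∩→ {T}; cost 0
[col 1] FRS: children FS:{T}, R:{T} ∩→ {T}; cost 0
[col 1] AFRS: children A:{T}, FRS:{T} ∩→ {T}; cost 0
[col 2] FS: children F:{C}, S:{G} ∪→ {C,G}; cost 1
[col 2] FRS: children FS:{C,G}, R:{C} ∩→ {C}; cost 0
[col 2] AFRS: children A:{G}, FRS:{C} ∪→ {C,G}; cost 1
[col 3] FS: children F:{G}, S:{C} ∪→ {C,G}; cost 1
[col 3] FRS: children FS:{C,G}, R:{G} ∩→ {G}; cost 0
[col 3] AFRS: children A:{A}, FRS:{G} ∪→ {A,G}; cost 1
per-site changes: [1, 0, 2, 2]; total = 5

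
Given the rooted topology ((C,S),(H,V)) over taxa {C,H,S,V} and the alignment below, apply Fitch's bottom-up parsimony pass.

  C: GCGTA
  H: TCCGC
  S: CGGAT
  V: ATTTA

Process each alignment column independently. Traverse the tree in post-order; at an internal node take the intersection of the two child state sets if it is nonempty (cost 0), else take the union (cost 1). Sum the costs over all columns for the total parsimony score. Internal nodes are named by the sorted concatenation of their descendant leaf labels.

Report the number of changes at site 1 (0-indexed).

2

CS@0: {G} ∪ {C} = {C,G} (union, +1)
HV@0: {T} ∪ {A} = {A,T} (union, +1)
CHSV@0: {C,G} ∪ {A,T} = {A,C,G,T} (union, +1)
CS@1: {C} ∪ {G} = {C,G} (union, +1)
HV@1: {C} ∪ {T} = {C,T} (union, +1)
CHSV@1: {C,G} ∩ {C,T} = {C} (intersection, +0)
CS@2: {G} ∩ {G} = {G} (intersection, +0)
HV@2: {C} ∪ {T} = {C,T} (union, +1)
CHSV@2: {G} ∪ {C,T} = {C,G,T} (union, +1)
CS@3: {T} ∪ {A} = {A,T} (union, +1)
HV@3: {G} ∪ {T} = {G,T} (union, +1)
CHSV@3: {A,T} ∩ {G,T} = {T} (intersection, +0)
CS@4: {A} ∪ {T} = {A,T} (union, +1)
HV@4: {C} ∪ {A} = {A,C} (union, +1)
CHSV@4: {A,T} ∩ {A,C} = {A} (intersection, +0)
per-site changes: [3, 2, 2, 2, 2]; total = 11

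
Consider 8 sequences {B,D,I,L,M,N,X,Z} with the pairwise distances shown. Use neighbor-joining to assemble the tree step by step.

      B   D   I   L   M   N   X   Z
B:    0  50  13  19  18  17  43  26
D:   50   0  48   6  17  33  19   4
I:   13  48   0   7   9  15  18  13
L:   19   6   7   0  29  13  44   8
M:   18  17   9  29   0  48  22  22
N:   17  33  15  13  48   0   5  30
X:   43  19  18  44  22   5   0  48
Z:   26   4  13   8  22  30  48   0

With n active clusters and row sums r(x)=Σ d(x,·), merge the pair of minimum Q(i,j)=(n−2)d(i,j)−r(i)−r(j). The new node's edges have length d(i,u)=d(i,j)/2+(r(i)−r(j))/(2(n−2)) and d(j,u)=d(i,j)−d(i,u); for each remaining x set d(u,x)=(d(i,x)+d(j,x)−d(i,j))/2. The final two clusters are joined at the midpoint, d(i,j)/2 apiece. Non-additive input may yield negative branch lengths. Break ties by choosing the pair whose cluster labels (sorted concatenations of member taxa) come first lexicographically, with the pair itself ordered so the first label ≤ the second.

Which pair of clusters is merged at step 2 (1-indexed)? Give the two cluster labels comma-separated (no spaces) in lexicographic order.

iteration 1: select N,X (d=5, Q=-330); attach at lengths (-2/3, 17/3); label the merged cluster NX
  updated: d(B,NX)=55/2, d(D,NX)=47/2, d(I,NX)=14, d(L,NX)=26, d(M,NX)=65/2, d(NX,Z)=73/2
iteration 2: select D,Z (d=4, Q=-238); attach at lengths (59/10, -19/10); label the merged cluster DZ
  updated: d(B,DZ)=36, d(DZ,I)=57/2, d(DZ,L)=5, d(DZ,M)=35/2, d(DZ,NX)=28
iteration 3: select DZ,L (d=5, Q=-181); attach at lengths (49/8, -9/8); label the merged cluster DLZ
  updated: d(B,DLZ)=25, d(DLZ,I)=61/4, d(DLZ,M)=83/4, d(DLZ,NX)=49/2
iteration 4: select DLZ,NX (d=49/2, Q=-221/2); attach at lengths (121/12, 173/12); label the merged cluster DLNXZ
  updated: d(B,DLNXZ)=14, d(DLNXZ,I)=19/8, d(DLNXZ,M)=115/8
iteration 5: select B,M (d=18, Q=-403/8); attach at lengths (317/32, 259/32); label the merged cluster BM
  updated: d(BM,DLNXZ)=83/16, d(BM,I)=2
iteration 6: select BM,DLNXZ (d=83/16, Q=-153/16); attach at lengths (77/32, 89/32); label the merged cluster BDLMNXZ
  updated: d(BDLMNXZ,I)=-13/32
iteration 7: select BDLMNXZ,I (d=-13/32); attach at lengths (-13/64, -13/64); label the merged cluster BDILMNXZ
final tree: (((B:317/32,M:259/32):77/32,(((D:59/10,Z:-19/10):49/8,L:-9/8):121/12,(N:-2/3,X:17/3):173/12):89/32):-13/64,I:-13/64)
total length: 1961/32

D,Z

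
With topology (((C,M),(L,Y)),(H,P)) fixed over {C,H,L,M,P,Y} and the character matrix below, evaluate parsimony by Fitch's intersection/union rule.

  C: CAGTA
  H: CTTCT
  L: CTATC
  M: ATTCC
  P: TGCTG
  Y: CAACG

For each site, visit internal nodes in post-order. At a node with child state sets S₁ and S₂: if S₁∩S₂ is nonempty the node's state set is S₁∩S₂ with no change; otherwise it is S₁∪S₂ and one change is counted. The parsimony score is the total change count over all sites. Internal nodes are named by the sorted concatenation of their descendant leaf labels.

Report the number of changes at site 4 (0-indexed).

[col 0] CM: children C:{C}, M:{A} ∪→ {A,C}; cost 1
[col 0] LY: children L:{C}, Y:{C} ∩→ {C}; cost 0
[col 0] CLMY: children CM:{A,C}, LY:{C} ∩→ {C}; cost 0
[col 0] HP: children H:{C}, P:{T} ∪→ {C,T}; cost 1
[col 0] CHLMPY: children CLMY:{C}, HP:{C,T} ∩→ {C}; cost 0
[col 1] CM: children C:{A}, M:{T} ∪→ {A,T}; cost 1
[col 1] LY: children L:{T}, Y:{A} ∪→ {A,T}; cost 1
[col 1] CLMY: children CM:{A,T}, LY:{A,T} ∩→ {A,T}; cost 0
[col 1] HP: children H:{T}, P:{G} ∪→ {G,T}; cost 1
[col 1] CHLMPY: children CLMY:{A,T}, HP:{G,T} ∩→ {T}; cost 0
[col 2] CM: children C:{G}, M:{T} ∪→ {G,T}; cost 1
[col 2] LY: children L:{A}, Y:{A} ∩→ {A}; cost 0
[col 2] CLMY: children CM:{G,T}, LY:{A} ∪→ {A,G,T}; cost 1
[col 2] HP: children H:{T}, P:{C} ∪→ {C,T}; cost 1
[col 2] CHLMPY: children CLMY:{A,G,T}, HP:{C,T} ∩→ {T}; cost 0
[col 3] CM: children C:{T}, M:{C} ∪→ {C,T}; cost 1
[col 3] LY: children L:{T}, Y:{C} ∪→ {C,T}; cost 1
[col 3] CLMY: children CM:{C,T}, LY:{C,T} ∩→ {C,T}; cost 0
[col 3] HP: children H:{C}, P:{T} ∪→ {C,T}; cost 1
[col 3] CHLMPY: children CLMY:{C,T}, HP:{C,T} ∩→ {C,T}; cost 0
[col 4] CM: children C:{A}, M:{C} ∪→ {A,C}; cost 1
[col 4] LY: children L:{C}, Y:{G} ∪→ {C,G}; cost 1
[col 4] CLMY: children CM:{A,C}, LY:{C,G} ∩→ {C}; cost 0
[col 4] HP: children H:{T}, P:{G} ∪→ {G,T}; cost 1
[col 4] CHLMPY: children CLMY:{C}, HP:{G,T} ∪→ {C,G,T}; cost 1
per-site changes: [2, 3, 3, 3, 4]; total = 15

4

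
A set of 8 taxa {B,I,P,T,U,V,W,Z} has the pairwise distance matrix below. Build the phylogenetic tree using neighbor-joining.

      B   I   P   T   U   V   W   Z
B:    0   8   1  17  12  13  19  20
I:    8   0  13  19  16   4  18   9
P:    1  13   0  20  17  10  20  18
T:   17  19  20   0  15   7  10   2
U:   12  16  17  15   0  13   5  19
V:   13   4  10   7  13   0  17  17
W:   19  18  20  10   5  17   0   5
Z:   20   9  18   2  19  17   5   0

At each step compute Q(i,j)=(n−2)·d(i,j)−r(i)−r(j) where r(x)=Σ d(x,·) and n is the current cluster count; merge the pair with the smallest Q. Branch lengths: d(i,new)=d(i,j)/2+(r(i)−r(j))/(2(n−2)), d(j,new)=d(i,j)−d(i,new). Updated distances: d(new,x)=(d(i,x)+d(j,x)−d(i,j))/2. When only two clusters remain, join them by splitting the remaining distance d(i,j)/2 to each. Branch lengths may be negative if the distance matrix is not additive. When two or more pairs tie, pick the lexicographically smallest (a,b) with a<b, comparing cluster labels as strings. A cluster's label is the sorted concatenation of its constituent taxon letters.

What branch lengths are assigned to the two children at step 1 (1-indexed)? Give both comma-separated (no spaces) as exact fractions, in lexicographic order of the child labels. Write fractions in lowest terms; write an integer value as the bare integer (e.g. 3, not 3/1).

-1/4,5/4

step 1: merge (B,P) at d=1, Q=-183; branch lengths B→-1/4, P→5/4; new cluster BP
  updated: d(BP,I)=10, d(BP,T)=18, d(BP,U)=14, d(BP,V)=11, d(BP,W)=19, d(BP,Z)=37/2
step 2: merge (T,Z) at d=2, Q=-263/2; branch lengths T→21/20, Z→19/20; new cluster TZ
  updated: d(BP,TZ)=69/4, d(I,TZ)=13, d(TZ,U)=16, d(TZ,V)=11, d(TZ,W)=13/2
step 3: merge (U,W) at d=5, Q=-219/2; branch lengths U→37/16, W→43/16; new cluster UW
  updated: d(BP,UW)=14, d(I,UW)=29/2, d(TZ,UW)=35/4, d(UW,V)=25/2
step 4: merge (TZ,UW) at d=35/4, Q=-147/2; branch lengths TZ→53/12, UW→13/3; new cluster TUWZ
  updated: d(BP,TUWZ)=45/4, d(I,TUWZ)=75/8, d(TUWZ,V)=59/8
step 5: merge (BP,TUWZ) at d=45/4, Q=-151/4; branch lengths BP→107/16, TUWZ→73/16; new cluster BPTUWZ
  updated: d(BPTUWZ,I)=65/16, d(BPTUWZ,V)=57/16
step 6: merge (BPTUWZ,I) at d=65/16, Q=-93/8; branch lengths BPTUWZ→29/16, I→9/4; new cluster BIPTUWZ
  updated: d(BIPTUWZ,V)=7/4
step 7: merge (BIPTUWZ,V) at d=7/4; branch lengths BIPTUWZ→7/8, V→7/8; new cluster BIPTUVWZ
final tree: ((((B:-1/4,P:5/4):107/16,((T:21/20,Z:19/20):53/12,(U:37/16,W:43/16):13/3):73/16):29/16,I:9/4):7/8,V:7/8)
total length: 541/16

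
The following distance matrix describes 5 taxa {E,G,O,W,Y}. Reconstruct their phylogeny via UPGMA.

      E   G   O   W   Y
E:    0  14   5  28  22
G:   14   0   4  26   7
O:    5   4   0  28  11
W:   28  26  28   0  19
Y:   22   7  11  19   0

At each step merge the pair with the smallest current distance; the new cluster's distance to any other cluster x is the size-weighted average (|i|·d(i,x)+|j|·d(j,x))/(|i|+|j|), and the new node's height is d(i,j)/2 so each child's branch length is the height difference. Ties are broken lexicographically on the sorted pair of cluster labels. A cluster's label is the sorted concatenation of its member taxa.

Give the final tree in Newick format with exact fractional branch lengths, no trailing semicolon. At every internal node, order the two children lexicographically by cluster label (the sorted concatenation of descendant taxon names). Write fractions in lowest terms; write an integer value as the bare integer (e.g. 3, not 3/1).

((E:41/6,((G:2,O:2):5/2,Y:9/2):7/3):139/24,W:101/8)

1. join G+O (d=4) ⇒ GO; edges |G|=2, |O|=2
  updated: d(E,GO)=19/2, d(GO,W)=27, d(GO,Y)=9
2. join GO+Y (d=9) ⇒ GOY; edges |GO|=5/2, |Y|=9/2
  updated: d(E,GOY)=41/3, d(GOY,W)=73/3
3. join E+GOY (d=41/3) ⇒ EGOY; edges |E|=41/6, |GOY|=7/3
  updated: d(EGOY,W)=101/4
4. join EGOY+W (d=101/4) ⇒ EGOWY; edges |EGOY|=139/24, |W|=101/8
final tree: ((E:41/6,((G:2,O:2):5/2,Y:9/2):7/3):139/24,W:101/8)
total length: 463/12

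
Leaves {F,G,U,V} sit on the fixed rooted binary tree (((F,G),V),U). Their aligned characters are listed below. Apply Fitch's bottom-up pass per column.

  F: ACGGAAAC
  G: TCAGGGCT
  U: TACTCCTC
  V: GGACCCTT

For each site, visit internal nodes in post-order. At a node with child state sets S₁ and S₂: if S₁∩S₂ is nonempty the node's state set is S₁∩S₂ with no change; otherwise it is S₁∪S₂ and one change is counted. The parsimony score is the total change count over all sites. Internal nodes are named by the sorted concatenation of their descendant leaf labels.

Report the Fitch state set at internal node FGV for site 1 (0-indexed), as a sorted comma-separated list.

site 0, node FG: F={A} ∪ G={T} → {A,T} (+1)
site 0, node FGV: FG={A,T} ∪ V={G} → {A,G,T} (+1)
site 0, node FGUV: FGV={A,G,T} ∩ U={T} → {T} (+0)
site 1, node FG: F={C} ∩ G={C} → {C} (+0)
site 1, node FGV: FG={C} ∪ V={G} → {C,G} (+1)
site 1, node FGUV: FGV={C,G} ∪ U={A} → {A,C,G} (+1)
site 2, node FG: F={G} ∪ G={A} → {A,G} (+1)
site 2, node FGV: FG={A,G} ∩ V={A} → {A} (+0)
site 2, node FGUV: FGV={A} ∪ U={C} → {A,C} (+1)
site 3, node FG: F={G} ∩ G={G} → {G} (+0)
site 3, node FGV: FG={G} ∪ V={C} → {C,G} (+1)
site 3, node FGUV: FGV={C,G} ∪ U={T} → {C,G,T} (+1)
site 4, node FG: F={A} ∪ G={G} → {A,G} (+1)
site 4, node FGV: FG={A,G} ∪ V={C} → {A,C,G} (+1)
site 4, node FGUV: FGV={A,C,G} ∩ U={C} → {C} (+0)
site 5, node FG: F={A} ∪ G={G} → {A,G} (+1)
site 5, node FGV: FG={A,G} ∪ V={C} → {A,C,G} (+1)
site 5, node FGUV: FGV={A,C,G} ∩ U={C} → {C} (+0)
site 6, node FG: F={A} ∪ G={C} → {A,C} (+1)
site 6, node FGV: FG={A,C} ∪ V={T} → {A,C,T} (+1)
site 6, node FGUV: FGV={A,C,T} ∩ U={T} → {T} (+0)
site 7, node FG: F={C} ∪ G={T} → {C,T} (+1)
site 7, node FGV: FG={C,T} ∩ V={T} → {T} (+0)
site 7, node FGUV: FGV={T} ∪ U={C} → {C,T} (+1)
per-site changes: [2, 2, 2, 2, 2, 2, 2, 2]; total = 16

C,G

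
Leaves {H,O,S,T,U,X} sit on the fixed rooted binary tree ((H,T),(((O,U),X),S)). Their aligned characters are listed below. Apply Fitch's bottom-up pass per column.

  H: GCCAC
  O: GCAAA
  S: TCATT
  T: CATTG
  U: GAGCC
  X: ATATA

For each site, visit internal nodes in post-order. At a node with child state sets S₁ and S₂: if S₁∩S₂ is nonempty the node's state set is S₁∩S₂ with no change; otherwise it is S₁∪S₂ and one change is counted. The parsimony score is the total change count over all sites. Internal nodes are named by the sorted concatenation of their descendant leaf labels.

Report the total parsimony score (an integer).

16

[col 0] HT: children H:{G}, T:{C} ∪→ {C,G}; cost 1
[col 0] OU: children O:{G}, U:{G} ∩→ {G}; cost 0
[col 0] OUX: children OU:{G}, X:{A} ∪→ {A,G}; cost 1
[col 0] OSUX: children OUX:{A,G}, S:{T} ∪→ {A,G,T}; cost 1
[col 0] HOSTUX: children HT:{C,G}, OSUX:{A,G,T} ∩→ {G}; cost 0
[col 1] HT: children H:{C}, T:{A} ∪→ {A,C}; cost 1
[col 1] OU: children O:{C}, U:{A} ∪→ {A,C}; cost 1
[col 1] OUX: children OU:{A,C}, X:{T} ∪→ {A,C,T}; cost 1
[col 1] OSUX: children OUX:{A,C,T}, S:{C} ∩→ {C}; cost 0
[col 1] HOSTUX: children HT:{A,C}, OSUX:{C} ∩→ {C}; cost 0
[col 2] HT: children H:{C}, T:{T} ∪→ {C,T}; cost 1
[col 2] OU: children O:{A}, U:{G} ∪→ {A,G}; cost 1
[col 2] OUX: children OU:{A,G}, X:{A} ∩→ {A}; cost 0
[col 2] OSUX: children OUX:{A}, S:{A} ∩→ {A}; cost 0
[col 2] HOSTUX: children HT:{C,T}, OSUX:{A} ∪→ {A,C,T}; cost 1
[col 3] HT: children H:{A}, T:{T} ∪→ {A,T}; cost 1
[col 3] OU: children O:{A}, U:{C} ∪→ {A,C}; cost 1
[col 3] OUX: children OU:{A,C}, X:{T} ∪→ {A,C,T}; cost 1
[col 3] OSUX: children OUX:{A,C,T}, S:{T} ∩→ {T}; cost 0
[col 3] HOSTUX: children HT:{A,T}, OSUX:{T} ∩→ {T}; cost 0
[col 4] HT: children H:{C}, T:{G} ∪→ {C,G}; cost 1
[col 4] OU: children O:{A}, U:{C} ∪→ {A,C}; cost 1
[col 4] OUX: children OU:{A,C}, X:{A} ∩→ {A}; cost 0
[col 4] OSUX: children OUX:{A}, S:{T} ∪→ {A,T}; cost 1
[col 4] HOSTUX: children HT:{C,G}, OSUX:{A,T} ∪→ {A,C,G,T}; cost 1
per-site changes: [3, 3, 3, 3, 4]; total = 16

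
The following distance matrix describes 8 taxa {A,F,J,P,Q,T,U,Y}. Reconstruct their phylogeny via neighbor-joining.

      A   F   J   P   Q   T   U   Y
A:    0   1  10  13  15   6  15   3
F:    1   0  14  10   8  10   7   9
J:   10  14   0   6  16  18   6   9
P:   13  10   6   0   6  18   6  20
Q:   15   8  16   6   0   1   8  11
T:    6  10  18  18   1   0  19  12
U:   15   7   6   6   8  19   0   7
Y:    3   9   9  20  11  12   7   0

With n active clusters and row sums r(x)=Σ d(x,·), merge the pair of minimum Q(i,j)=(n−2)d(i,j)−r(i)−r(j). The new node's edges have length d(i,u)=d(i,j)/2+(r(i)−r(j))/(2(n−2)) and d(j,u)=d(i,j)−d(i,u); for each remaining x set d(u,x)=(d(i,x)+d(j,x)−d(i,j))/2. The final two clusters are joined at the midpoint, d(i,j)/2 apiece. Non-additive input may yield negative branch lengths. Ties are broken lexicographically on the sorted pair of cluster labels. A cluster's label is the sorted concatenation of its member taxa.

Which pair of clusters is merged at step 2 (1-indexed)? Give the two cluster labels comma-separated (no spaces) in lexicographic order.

J,P

1. join Q+T (d=1, Q=-143) ⇒ QT; edges |Q|=-13/12, |T|=25/12
  updated: d(A,QT)=10, d(F,QT)=17/2, d(J,QT)=33/2, d(P,QT)=23/2, d(QT,U)=13, d(QT,Y)=11
2. join J+P (d=6, Q=-98) ⇒ JP; edges |J|=5/2, |P|=7/2
  updated: d(A,JP)=17/2, d(F,JP)=9, d(JP,QT)=11, d(JP,U)=3, d(JP,Y)=23/2
3. join JP+U (d=3, Q=-76) ⇒ JPU; edges |JP|=5/4, |U|=7/4
  updated: d(A,JPU)=41/4, d(F,JPU)=13/2, d(JPU,QT)=21/2, d(JPU,Y)=31/4
4. join A+F (d=1, Q=-185/4) ⇒ AF; edges |A|=3/8, |F|=5/8
  updated: d(AF,JPU)=63/8, d(AF,QT)=35/4, d(AF,Y)=11/2
5. join AF+Y (d=11/2, Q=-283/8) ⇒ AFY; edges |AF|=71/32, |Y|=105/32
  updated: d(AFY,JPU)=81/16, d(AFY,QT)=57/8
6. join AFY+JPU (d=81/16, Q=-363/16) ⇒ AFJPUY; edges |AFY|=27/32, |JPU|=135/32
  updated: d(AFJPUY,QT)=201/32
7. join AFJPUY+QT (d=201/32) ⇒ AFJPQTUY; edges |AFJPUY|=201/64, |QT|=201/64
final tree: ((((A:3/8,F:5/8):71/32,Y:105/32):27/32,((J:5/2,P:7/2):5/4,U:7/4):135/32):201/64,(Q:-13/12,T:25/12):201/64)
total length: 891/32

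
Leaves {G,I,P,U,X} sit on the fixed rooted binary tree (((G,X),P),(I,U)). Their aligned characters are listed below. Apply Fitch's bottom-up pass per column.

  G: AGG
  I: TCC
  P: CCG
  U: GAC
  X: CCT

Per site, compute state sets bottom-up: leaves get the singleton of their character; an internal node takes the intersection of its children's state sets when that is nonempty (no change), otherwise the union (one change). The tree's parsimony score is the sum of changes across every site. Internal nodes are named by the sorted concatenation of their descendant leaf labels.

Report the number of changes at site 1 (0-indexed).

GX@0: {A} ∪ {C} = {A,C} (union, +1)
GPX@0: {A,C} ∩ {C} = {C} (intersection, +0)
IU@0: {T} ∪ {G} = {G,T} (union, +1)
GIPUX@0: {C} ∪ {G,T} = {C,G,T} (union, +1)
GX@1: {G} ∪ {C} = {C,G} (union, +1)
GPX@1: {C,G} ∩ {C} = {C} (intersection, +0)
IU@1: {C} ∪ {A} = {A,C} (union, +1)
GIPUX@1: {C} ∩ {A,C} = {C} (intersection, +0)
GX@2: {G} ∪ {T} = {G,T} (union, +1)
GPX@2: {G,T} ∩ {G} = {G} (intersection, +0)
IU@2: {C} ∩ {C} = {C} (intersection, +0)
GIPUX@2: {G} ∪ {C} = {C,G} (union, +1)
per-site changes: [3, 2, 2]; total = 7

2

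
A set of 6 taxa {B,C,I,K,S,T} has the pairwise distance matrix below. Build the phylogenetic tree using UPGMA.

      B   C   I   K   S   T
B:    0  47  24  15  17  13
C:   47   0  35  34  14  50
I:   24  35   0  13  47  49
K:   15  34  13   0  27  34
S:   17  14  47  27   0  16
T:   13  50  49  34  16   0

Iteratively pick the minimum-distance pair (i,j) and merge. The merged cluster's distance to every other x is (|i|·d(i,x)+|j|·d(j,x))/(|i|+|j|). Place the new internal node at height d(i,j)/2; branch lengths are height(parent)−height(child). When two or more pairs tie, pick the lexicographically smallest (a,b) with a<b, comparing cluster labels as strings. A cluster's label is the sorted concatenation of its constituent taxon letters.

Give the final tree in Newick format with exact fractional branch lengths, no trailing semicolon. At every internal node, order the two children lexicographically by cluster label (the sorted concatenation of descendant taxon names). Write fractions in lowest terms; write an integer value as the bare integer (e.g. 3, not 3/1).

(((B:13/2,T:13/2):35/4,(I:13/2,K:13/2):35/4):29/16,(C:7,S:7):161/16)

step 1: merge (B,T) at d=13; branch lengths B→13/2, T→13/2; new cluster BT
  updated: d(BT,C)=97/2, d(BT,I)=73/2, d(BT,K)=49/2, d(BT,S)=33/2
step 2: merge (I,K) at d=13; branch lengths I→13/2, K→13/2; new cluster IK
  updated: d(BT,IK)=61/2, d(C,IK)=69/2, d(IK,S)=37
step 3: merge (C,S) at d=14; branch lengths C→7, S→7; new cluster CS
  updated: d(BT,CS)=65/2, d(CS,IK)=143/4
step 4: merge (BT,IK) at d=61/2; branch lengths BT→35/4, IK→35/4; new cluster BIKT
  updated: d(BIKT,CS)=273/8
step 5: merge (BIKT,CS) at d=273/8; branch lengths BIKT→29/16, CS→161/16; new cluster BCIKST
final tree: (((B:13/2,T:13/2):35/4,(I:13/2,K:13/2):35/4):29/16,(C:7,S:7):161/16)
total length: 555/8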